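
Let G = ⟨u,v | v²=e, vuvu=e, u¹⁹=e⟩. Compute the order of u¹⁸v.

Compute successive powers until reaching e:
  (u¹⁸v)¹ = u¹⁸v, (u¹⁸v)² = e.
The smallest positive k with (u¹⁸v)ᵏ = e is 2.

Answer: 2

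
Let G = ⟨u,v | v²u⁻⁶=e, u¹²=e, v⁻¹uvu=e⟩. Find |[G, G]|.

G' = [G, G] is generated by all commutators. The generator-pair commutators are: [u, v] = u².
The subgroup they normally generate is {e, u², u⁴, u⁶, u⁸, u¹⁰}, of order 6.
Check: |G/G'| = 24/6 = 4 is the order of the abelianisation.

Answer: 6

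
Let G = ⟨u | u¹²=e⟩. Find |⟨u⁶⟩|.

|⟨u⁶⟩| equals the order of u⁶. Compute successive powers until reaching e:
  (u⁶)¹ = u⁶, (u⁶)² = e.
The smallest positive k with (u⁶)ᵏ = e is 2, so |⟨u⁶⟩| = 2.

Answer: 2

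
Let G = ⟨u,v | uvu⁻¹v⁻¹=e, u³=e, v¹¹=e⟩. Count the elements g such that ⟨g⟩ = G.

G is cyclic of order 33. An element generates G iff its order is 33, and a cyclic group of order 33 has exactly φ(33) = 20 such elements.

Answer: 20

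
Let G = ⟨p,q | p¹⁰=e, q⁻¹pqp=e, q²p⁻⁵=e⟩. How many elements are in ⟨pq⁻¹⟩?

|⟨pq⁻¹⟩| equals the order of pq⁻¹. Compute successive powers until reaching e:
  (pq⁻¹)¹ = pq⁻¹, (pq⁻¹)² = p⁵, (pq⁻¹)³ = pq, (pq⁻¹)⁴ = e.
The smallest positive k with (pq⁻¹)ᵏ = e is 4, so |⟨pq⁻¹⟩| = 4.

Answer: 4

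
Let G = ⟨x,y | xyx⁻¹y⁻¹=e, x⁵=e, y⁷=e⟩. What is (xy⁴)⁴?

Compute successive powers of (xy⁴), reducing at each step:
  (xy⁴)²: (xy⁴) · x = x²y⁴;   (x²y⁴) · y⁴ = x²y
  (xy⁴)³: (x²y) · x = x³y;   (x³y) · y⁴ = x³y⁵
  (xy⁴)⁴: (x³y⁵) · x = x⁴y⁵;   (x⁴y⁵) · y⁴ = x⁴y²

Answer: x⁴y²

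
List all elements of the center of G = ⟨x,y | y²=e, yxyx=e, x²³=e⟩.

An element z ∈ Z(G) iff z commutes with every generator.
For example e is central: e·x = x = x·e; e·y = y = y·e.
Whereas x ∉ Z(G) since x·y = xy ≠ x²²y = y·x.
Checking each of the 46 elements this way gives Z(G) = {e}, of order 1.

Answer: {e}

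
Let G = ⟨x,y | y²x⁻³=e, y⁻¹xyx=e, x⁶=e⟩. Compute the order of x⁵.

Compute successive powers until reaching e:
  (x⁵)¹ = x⁵, (x⁵)² = x⁴, (x⁵)³ = x³, (x⁵)⁴ = x², (x⁵)⁵ = x, (x⁵)⁶ = e.
The smallest positive k with (x⁵)ᵏ = e is 6.

Answer: 6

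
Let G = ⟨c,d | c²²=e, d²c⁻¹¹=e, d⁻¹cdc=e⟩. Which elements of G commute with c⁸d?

⟨c⁸d⟩ ⊆ C_G(c⁸d) since powers of c⁸d commute with c⁸d; so |C_G(c⁸d)| ≥ |⟨c⁸d⟩| = 4.
By orbit–stabilizer, |C_G(c⁸d)| = |G| / |conj. class of c⁸d| = 44 / 11 = 4.
The 4 elements commuting with c⁸d are {e, c¹¹, c⁸d, c⁸d⁻¹}.

Answer: {e, c¹¹, c⁸d, c⁸d⁻¹}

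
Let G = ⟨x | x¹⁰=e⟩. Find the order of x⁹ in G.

Compute successive powers until reaching e:
  (x⁹)¹ = x⁹, (x⁹)² = x⁸, (x⁹)³ = x⁷, (x⁹)⁴ = x⁶, (x⁹)⁵ = x⁵, (x⁹)⁶ = x⁴, (x⁹)⁷ = x³, (x⁹)⁸ = x², (x⁹)⁹ = x, (x⁹)¹⁰ = e.
The smallest positive k with (x⁹)ᵏ = e is 10.

Answer: 10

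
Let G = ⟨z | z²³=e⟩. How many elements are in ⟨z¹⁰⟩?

|⟨z¹⁰⟩| equals the order of z¹⁰. Compute successive powers until reaching e:
  (z¹⁰)¹ = z¹⁰, (z¹⁰)² = z²⁰, (z¹⁰)³ = z⁷, (z¹⁰)⁴ = z¹⁷, (z¹⁰)⁵ = z⁴, (z¹⁰)⁶ = z¹⁴, (z¹⁰)⁷ = z, (z¹⁰)⁸ = z¹¹, (z¹⁰)⁹ = z²¹, (z¹⁰)¹⁰ = z⁸, (z¹⁰)¹¹ = z¹⁸, (z¹⁰)¹² = z⁵, (z¹⁰)¹³ = z¹⁵, (z¹⁰)¹⁴ = z², (z¹⁰)¹⁵ = z¹², (z¹⁰)¹⁶ = z²², (z¹⁰)¹⁷ = z⁹, (z¹⁰)¹⁸ = z¹⁹, (z¹⁰)¹⁹ = z⁶, (z¹⁰)²⁰ = z¹⁶, (z¹⁰)²¹ = z³, (z¹⁰)²² = z¹³, (z¹⁰)²³ = e.
The smallest positive k with (z¹⁰)ᵏ = e is 23, so |⟨z¹⁰⟩| = 23.

Answer: 23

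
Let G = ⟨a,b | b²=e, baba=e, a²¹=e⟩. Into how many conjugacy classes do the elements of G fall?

The conjugacy classes (representative and size) are:
  [e] (size 1), [a²⁰] (size 2), [a²] (size 2), [a³] (size 2), [a¹⁷] (size 2), [a⁵] (size 2), [a⁶] (size 2), [a⁷] (size 2), [a⁸] (size 2), [a⁹] (size 2), [a¹⁰] (size 2), [b] (size 21).
Class equation: 1 + 2 + 2 + 2 + 2 + 2 + 2 + 2 + 2 + 2 + 2 + 21 = 42 = |G|. So G has 12 conjugacy classes.

Answer: 12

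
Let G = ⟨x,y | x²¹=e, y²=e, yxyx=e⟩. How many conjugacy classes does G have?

The conjugacy classes (representative and size) are:
  [e] (size 1), [x²⁰] (size 2), [x²] (size 2), [x³] (size 2), [x¹⁷] (size 2), [x⁵] (size 2), [x⁶] (size 2), [x⁷] (size 2), [x⁸] (size 2), [x⁹] (size 2), [x¹⁰] (size 2), [y] (size 21).
Class equation: 1 + 2 + 2 + 2 + 2 + 2 + 2 + 2 + 2 + 2 + 2 + 21 = 42 = |G|. So G has 12 conjugacy classes.

Answer: 12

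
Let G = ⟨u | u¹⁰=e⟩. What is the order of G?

G is generated by a single element, so G is cyclic. The relator gives u¹⁰ = e and no smaller power is forced to be e, so the 10 powers {e, u, u², u³, u⁴, u⁵, u⁶, u⁷, u⁸, u⁹} are distinct. Hence |G| = 10.

Answer: 10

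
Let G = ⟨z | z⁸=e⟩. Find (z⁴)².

Compute successive powers of (z⁴), reducing at each step:
  (z⁴)²: (z⁴) · z⁴ = e

Answer: e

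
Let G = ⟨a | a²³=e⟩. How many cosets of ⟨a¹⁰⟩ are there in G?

First find ord(a¹⁰) by computing successive powers:
  (a¹⁰)¹ = a¹⁰, (a¹⁰)² = a²⁰, (a¹⁰)³ = a⁷, (a¹⁰)⁴ = a¹⁷, (a¹⁰)⁵ = a⁴, (a¹⁰)⁶ = a¹⁴, (a¹⁰)⁷ = a, (a¹⁰)⁸ = a¹¹, (a¹⁰)⁹ = a²¹, (a¹⁰)¹⁰ = a⁸, (a¹⁰)¹¹ = a¹⁸, (a¹⁰)¹² = a⁵, (a¹⁰)¹³ = a¹⁵, (a¹⁰)¹⁴ = a², (a¹⁰)¹⁵ = a¹², (a¹⁰)¹⁶ = a²², (a¹⁰)¹⁷ = a⁹, (a¹⁰)¹⁸ = a¹⁹, (a¹⁰)¹⁹ = a⁶, (a¹⁰)²⁰ = a¹⁶, (a¹⁰)²¹ = a³, (a¹⁰)²² = a¹³, (a¹⁰)²³ = e.
So |⟨a¹⁰⟩| = ord(a¹⁰) = 23. With |G| = 23, by Lagrange [G : ⟨a¹⁰⟩] = 23/23 = 1.

Answer: 1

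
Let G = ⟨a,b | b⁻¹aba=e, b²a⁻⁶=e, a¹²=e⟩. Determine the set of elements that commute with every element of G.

An element z ∈ Z(G) iff z commutes with every generator.
For example a⁶ is central: (a⁶)·a = a⁷ = a·(a⁶); (a⁶)·b = b⁻¹ = b·(a⁶).
Whereas a ∉ Z(G) since a·b = ab ≠ a⁵b⁻¹ = b·a.
Checking each of the 24 elements this way gives Z(G) = {e, a⁶}, of order 2.

Answer: {e, a⁶}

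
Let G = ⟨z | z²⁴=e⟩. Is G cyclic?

|G| = 24. The element z has order 24 (its powers give 24 distinct elements), so ⟨z⟩ = G and G is cyclic.

Answer: Yes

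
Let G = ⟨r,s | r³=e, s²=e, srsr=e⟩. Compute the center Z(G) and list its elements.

An element z ∈ Z(G) iff z commutes with every generator.
For example e is central: e·r = r = r·e; e·s = s = s·e.
Whereas r ∉ Z(G) since r·s = rs ≠ r²s = s·r.
Checking each of the 6 elements this way gives Z(G) = {e}, of order 1.

Answer: {e}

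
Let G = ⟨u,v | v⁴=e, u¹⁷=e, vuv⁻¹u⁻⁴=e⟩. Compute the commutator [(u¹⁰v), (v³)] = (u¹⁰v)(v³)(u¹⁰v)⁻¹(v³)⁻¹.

[(u¹⁰v), (v³)] = (u¹⁰v)·(v³)·(u¹⁰v)⁻¹·(v³)⁻¹.
  (u¹⁰v) · (v³) = u¹⁰
  (u¹⁰) · (u⁶v³) = u¹⁶v³
  (u¹⁶v³) · v = u¹⁶

Answer: u¹⁶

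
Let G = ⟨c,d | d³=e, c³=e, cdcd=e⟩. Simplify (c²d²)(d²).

Compute (c²d²) · (d²) by multiplying left to right and reducing via the relations at each step:
  (c²d²) · d² = c²d

Answer: c²d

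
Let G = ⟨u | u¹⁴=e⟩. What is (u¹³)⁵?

Compute successive powers of (u¹³), reducing at each step:
  (u¹³)²: (u¹³) · u¹³ = u¹²
  (u¹³)³: (u¹²) · u¹³ = u¹¹
  (u¹³)⁴: (u¹¹) · u¹³ = u¹⁰
  (u¹³)⁵: (u¹⁰) · u¹³ = u⁹

Answer: u⁹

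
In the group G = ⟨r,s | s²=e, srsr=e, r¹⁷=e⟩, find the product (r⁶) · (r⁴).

Compute (r⁶) · (r⁴) by multiplying left to right and reducing via the relations at each step:
  (r⁶) · r⁴ = r¹⁰

Answer: r¹⁰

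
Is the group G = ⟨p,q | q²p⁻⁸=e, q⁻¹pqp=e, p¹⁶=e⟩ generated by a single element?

Every cyclic group is abelian. But p·q = pq while q·p = p⁷q⁻¹, so p·q ≠ q·p and G is not abelian. Hence G is not cyclic.

Answer: No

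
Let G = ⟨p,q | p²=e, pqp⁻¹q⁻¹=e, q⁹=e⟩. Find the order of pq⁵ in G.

Compute successive powers until reaching e:
  (pq⁵)¹ = pq⁵, (pq⁵)² = q, (pq⁵)³ = pq⁶, (pq⁵)⁴ = q², (pq⁵)⁵ = pq⁷, (pq⁵)⁶ = q³, (pq⁵)⁷ = pq⁸, (pq⁵)⁸ = q⁴, (pq⁵)⁹ = p, (pq⁵)¹⁰ = q⁵, (pq⁵)¹¹ = pq, (pq⁵)¹² = q⁶, (pq⁵)¹³ = pq², (pq⁵)¹⁴ = q⁷, (pq⁵)¹⁵ = pq³, (pq⁵)¹⁶ = q⁸, (pq⁵)¹⁷ = pq⁴, (pq⁵)¹⁸ = e.
The smallest positive k with (pq⁵)ᵏ = e is 18.

Answer: 18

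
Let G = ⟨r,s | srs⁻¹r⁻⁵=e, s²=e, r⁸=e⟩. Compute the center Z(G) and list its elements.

An element z ∈ Z(G) iff z commutes with every generator.
For example r² is central: (r²)·r = r³ = r·(r²); (r²)·s = r²s = s·(r²).
Whereas r ∉ Z(G) since r·s = rs ≠ r⁵s = s·r.
Checking each of the 16 elements this way gives Z(G) = {e, r², r⁴, r⁶}, of order 4.

Answer: {e, r², r⁴, r⁶}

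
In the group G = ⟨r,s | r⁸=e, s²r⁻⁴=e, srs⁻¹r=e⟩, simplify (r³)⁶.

Compute successive powers of (r³), reducing at each step:
  (r³)²: (r³) · r³ = r⁶
  (r³)³: (r⁶) · r³ = r
  (r³)⁴: r · r³ = r⁴
  (r³)⁵: (r⁴) · r³ = r⁷
  (r³)⁶: (r⁷) · r³ = r²

Answer: r²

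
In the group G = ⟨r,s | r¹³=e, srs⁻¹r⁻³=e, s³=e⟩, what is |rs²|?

Compute successive powers until reaching e:
  (rs²)¹ = rs², (rs²)² = r¹⁰s, (rs²)³ = e.
The smallest positive k with (rs²)ᵏ = e is 3.

Answer: 3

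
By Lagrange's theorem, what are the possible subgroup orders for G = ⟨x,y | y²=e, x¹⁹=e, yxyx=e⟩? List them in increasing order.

|G| = 38 = 2 · 19. By Lagrange's theorem the order of any subgroup divides 38; the divisors of 38 are 1, 2, 19, 38.

Answer: 1, 2, 19, 38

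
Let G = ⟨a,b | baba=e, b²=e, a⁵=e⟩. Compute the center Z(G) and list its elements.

An element z ∈ Z(G) iff z commutes with every generator.
For example e is central: e·a = a = a·e; e·b = b = b·e.
Whereas a ∉ Z(G) since a·b = ab ≠ a⁴b = b·a.
Checking each of the 10 elements this way gives Z(G) = {e}, of order 1.

Answer: {e}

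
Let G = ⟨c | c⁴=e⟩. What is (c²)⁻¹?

The order of (c²) is 2 (smallest k with (c²)ᵏ = e), so (c²)⁻¹ = (c²)¹ = c².
Check: (c²) · (c²) → (c²) · c² = e, giving e as required.

Answer: c²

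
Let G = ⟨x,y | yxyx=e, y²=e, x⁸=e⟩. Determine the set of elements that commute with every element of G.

An element z ∈ Z(G) iff z commutes with every generator.
For example x⁴ is central: (x⁴)·x = x⁵ = x·(x⁴); (x⁴)·y = x⁴y = y·(x⁴).
Whereas x ∉ Z(G) since x·y = xy ≠ x⁷y = y·x.
Checking each of the 16 elements this way gives Z(G) = {e, x⁴}, of order 2.

Answer: {e, x⁴}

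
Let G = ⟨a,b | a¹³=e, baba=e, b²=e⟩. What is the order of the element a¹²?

Compute successive powers until reaching e:
  (a¹²)¹ = a¹², (a¹²)² = a¹¹, (a¹²)³ = a¹⁰, (a¹²)⁴ = a⁹, (a¹²)⁵ = a⁸, (a¹²)⁶ = a⁷, (a¹²)⁷ = a⁶, (a¹²)⁸ = a⁵, (a¹²)⁹ = a⁴, (a¹²)¹⁰ = a³, (a¹²)¹¹ = a², (a¹²)¹² = a, (a¹²)¹³ = e.
The smallest positive k with (a¹²)ᵏ = e is 13.

Answer: 13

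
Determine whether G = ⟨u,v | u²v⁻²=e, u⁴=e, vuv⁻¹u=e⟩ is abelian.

u·v = uv but v·u = uv⁻¹, so u·v ≠ v·u and G is not abelian.

Answer: No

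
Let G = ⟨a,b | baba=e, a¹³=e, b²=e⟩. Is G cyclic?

Every cyclic group is abelian. But a·b = ab while b·a = a¹²b, so a·b ≠ b·a and G is not abelian. Hence G is not cyclic.

Answer: No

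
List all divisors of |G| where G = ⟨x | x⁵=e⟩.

|G| = 5 = 5. By Lagrange's theorem the order of any subgroup divides 5; the divisors of 5 are 1, 5.

Answer: 1, 5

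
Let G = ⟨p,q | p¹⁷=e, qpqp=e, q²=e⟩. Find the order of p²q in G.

Compute successive powers until reaching e:
  (p²q)¹ = p²q, (p²q)² = e.
The smallest positive k with (p²q)ᵏ = e is 2.

Answer: 2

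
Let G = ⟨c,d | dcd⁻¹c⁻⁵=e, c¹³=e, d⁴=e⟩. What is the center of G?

An element z ∈ Z(G) iff z commutes with every generator.
For example e is central: e·c = c = c·e; e·d = d = d·e.
Whereas c ∉ Z(G) since c·d = cd ≠ c⁵d = d·c.
Checking each of the 52 elements this way gives Z(G) = {e}, of order 1.

Answer: {e}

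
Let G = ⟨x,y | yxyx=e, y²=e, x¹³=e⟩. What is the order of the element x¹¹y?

Compute successive powers until reaching e:
  (x¹¹y)¹ = x¹¹y, (x¹¹y)² = e.
The smallest positive k with (x¹¹y)ᵏ = e is 2.

Answer: 2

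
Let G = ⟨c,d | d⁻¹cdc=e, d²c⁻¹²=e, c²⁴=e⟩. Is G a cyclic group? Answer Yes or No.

Every cyclic group is abelian. But c·d = cd while d·c = c¹¹d⁻¹, so c·d ≠ d·c and G is not abelian. Hence G is not cyclic.

Answer: No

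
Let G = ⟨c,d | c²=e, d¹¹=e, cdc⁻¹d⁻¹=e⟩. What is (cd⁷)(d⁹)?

Compute (cd⁷) · (d⁹) by multiplying left to right and reducing via the relations at each step:
  (cd⁷) · d⁹ = cd⁵

Answer: cd⁵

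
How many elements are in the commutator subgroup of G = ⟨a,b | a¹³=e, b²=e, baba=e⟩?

G' = [G, G] is generated by all commutators. The generator-pair commutators are: [a, b] = a².
The subgroup they normally generate is {e, a, a², a³, a⁴, a⁵, a⁶, a⁷, a⁸, a⁹, a¹⁰, a¹¹, a¹²}, of order 13.
Check: |G/G'| = 26/13 = 2 is the order of the abelianisation.

Answer: 13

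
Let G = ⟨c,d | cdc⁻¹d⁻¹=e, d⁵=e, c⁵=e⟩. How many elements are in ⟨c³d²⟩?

|⟨c³d²⟩| equals the order of c³d². Compute successive powers until reaching e:
  (c³d²)¹ = c³d², (c³d²)² = cd⁴, (c³d²)³ = c⁴d, (c³d²)⁴ = c²d³, (c³d²)⁵ = e.
The smallest positive k with (c³d²)ᵏ = e is 5, so |⟨c³d²⟩| = 5.

Answer: 5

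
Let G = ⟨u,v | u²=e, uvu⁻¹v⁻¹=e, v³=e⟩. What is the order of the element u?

Compute successive powers until reaching e:
  u¹ = u, u² = e.
The smallest positive k with uᵏ = e is 2.

Answer: 2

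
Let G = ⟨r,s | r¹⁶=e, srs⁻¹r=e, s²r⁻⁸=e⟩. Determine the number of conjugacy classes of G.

The conjugacy classes (representative and size) are:
  [e] (size 1), [r] (size 2), [r¹⁴] (size 2), [r¹³] (size 2), [r¹²] (size 2), [r⁵] (size 2), [r¹⁰] (size 2), [r⁷] (size 2), [r⁸] (size 1), [s⁻¹] (size 8), [r⁷s⁻¹] (size 8).
Class equation: 1 + 2 + 2 + 2 + 2 + 2 + 2 + 2 + 1 + 8 + 8 = 32 = |G|. So G has 11 conjugacy classes.

Answer: 11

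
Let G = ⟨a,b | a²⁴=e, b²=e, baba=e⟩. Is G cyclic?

Every cyclic group is abelian. But a·b = ab while b·a = a²³b, so a·b ≠ b·a and G is not abelian. Hence G is not cyclic.

Answer: No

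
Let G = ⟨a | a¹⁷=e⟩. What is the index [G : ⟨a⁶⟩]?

First find ord(a⁶) by computing successive powers:
  (a⁶)¹ = a⁶, (a⁶)² = a¹², (a⁶)³ = a, (a⁶)⁴ = a⁷, (a⁶)⁵ = a¹³, (a⁶)⁶ = a², (a⁶)⁷ = a⁸, (a⁶)⁸ = a¹⁴, (a⁶)⁹ = a³, (a⁶)¹⁰ = a⁹, (a⁶)¹¹ = a¹⁵, (a⁶)¹² = a⁴, (a⁶)¹³ = a¹⁰, (a⁶)¹⁴ = a¹⁶, (a⁶)¹⁵ = a⁵, (a⁶)¹⁶ = a¹¹, (a⁶)¹⁷ = e.
So |⟨a⁶⟩| = ord(a⁶) = 17. With |G| = 17, by Lagrange [G : ⟨a⁶⟩] = 17/17 = 1.

Answer: 1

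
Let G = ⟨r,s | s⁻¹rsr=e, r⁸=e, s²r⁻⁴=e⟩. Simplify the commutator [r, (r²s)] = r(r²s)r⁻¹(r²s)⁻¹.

[r, (r²s)] = r·(r²s)·r⁻¹·(r²s)⁻¹.
  r · (r²s) = r³s
  (r³s) · (r⁷) = s⁻¹
  (s⁻¹) · (r²s⁻¹) = r²

Answer: r²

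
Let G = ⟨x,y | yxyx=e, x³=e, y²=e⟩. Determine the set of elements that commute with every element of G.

An element z ∈ Z(G) iff z commutes with every generator.
For example e is central: e·x = x = x·e; e·y = y = y·e.
Whereas x ∉ Z(G) since x·y = xy ≠ x²y = y·x.
Checking each of the 6 elements this way gives Z(G) = {e}, of order 1.

Answer: {e}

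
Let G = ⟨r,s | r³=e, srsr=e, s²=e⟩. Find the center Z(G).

An element z ∈ Z(G) iff z commutes with every generator.
For example e is central: e·r = r = r·e; e·s = s = s·e.
Whereas r ∉ Z(G) since r·s = rs ≠ r²s = s·r.
Checking each of the 6 elements this way gives Z(G) = {e}, of order 1.

Answer: {e}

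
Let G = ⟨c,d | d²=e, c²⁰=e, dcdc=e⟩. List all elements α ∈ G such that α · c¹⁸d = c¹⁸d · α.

⟨c¹⁸d⟩ ⊆ C_G(c¹⁸d) since powers of c¹⁸d commute with c¹⁸d; so |C_G(c¹⁸d)| ≥ |⟨c¹⁸d⟩| = 2.
By orbit–stabilizer, |C_G(c¹⁸d)| = |G| / |conj. class of c¹⁸d| = 40 / 10 = 4.
The 4 elements commuting with c¹⁸d are {e, c¹⁰, c⁸d, c¹⁸d}.

Answer: {e, c¹⁰, c⁸d, c¹⁸d}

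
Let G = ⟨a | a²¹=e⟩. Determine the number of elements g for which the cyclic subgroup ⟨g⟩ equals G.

G is cyclic of order 21. An element generates G iff its order is 21, and a cyclic group of order 21 has exactly φ(21) = 12 such elements.

Answer: 12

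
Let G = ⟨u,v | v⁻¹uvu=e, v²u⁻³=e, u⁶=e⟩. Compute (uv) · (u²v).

Compute (uv) · (u²v) by multiplying left to right and reducing via the relations at each step:
  (uv) · u² = u²v⁻¹
  (u²v⁻¹) · v = u²

Answer: u²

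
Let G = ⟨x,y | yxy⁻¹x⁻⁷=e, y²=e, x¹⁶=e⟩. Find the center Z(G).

An element z ∈ Z(G) iff z commutes with every generator.
For example x⁸ is central: (x⁸)·x = x⁹ = x·(x⁸); (x⁸)·y = x⁸y = y·(x⁸).
Whereas x ∉ Z(G) since x·y = xy ≠ x⁷y = y·x.
Checking each of the 32 elements this way gives Z(G) = {e, x⁸}, of order 2.

Answer: {e, x⁸}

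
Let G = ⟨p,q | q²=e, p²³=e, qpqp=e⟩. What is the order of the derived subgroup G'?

G' = [G, G] is generated by all commutators. The generator-pair commutators are: [p, q] = p².
The subgroup they normally generate is {e, p, p², p³, p⁴, p⁵, p⁶, p⁷, p⁸, p⁹, p¹⁰, p¹¹, p¹², p¹³, p¹⁴, p¹⁵, p¹⁶, p¹⁷, p¹⁸, p¹⁹, p²⁰, p²¹, p²²}, of order 23.
Check: |G/G'| = 46/23 = 2 is the order of the abelianisation.

Answer: 23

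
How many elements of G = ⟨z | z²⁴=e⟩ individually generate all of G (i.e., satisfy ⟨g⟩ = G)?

G is cyclic of order 24. An element generates G iff its order is 24, and a cyclic group of order 24 has exactly φ(24) = 8 such elements.

Answer: 8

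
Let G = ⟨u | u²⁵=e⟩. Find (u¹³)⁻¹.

The order of (u¹³) is 25 (smallest k with (u¹³)ᵏ = e), so (u¹³)⁻¹ = (u¹³)²⁴ = u¹².
Check: (u¹³) · (u¹²) → (u¹³) · u¹² = e, giving e as required.

Answer: u¹²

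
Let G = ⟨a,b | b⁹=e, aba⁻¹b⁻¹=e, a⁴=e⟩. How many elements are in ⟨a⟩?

|⟨a⟩| equals the order of a. Compute successive powers until reaching e:
  a¹ = a, a² = a², a³ = a³, a⁴ = e.
The smallest positive k with aᵏ = e is 4, so |⟨a⟩| = 4.

Answer: 4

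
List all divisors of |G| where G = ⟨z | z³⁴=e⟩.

|G| = 34 = 2 · 17. By Lagrange's theorem the order of any subgroup divides 34; the divisors of 34 are 1, 2, 17, 34.

Answer: 1, 2, 17, 34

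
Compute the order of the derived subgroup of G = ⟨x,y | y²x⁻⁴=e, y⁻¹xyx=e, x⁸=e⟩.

G' = [G, G] is generated by all commutators. The generator-pair commutators are: [x, y] = x².
The subgroup they normally generate is {e, x², x⁴, x⁶}, of order 4.
Check: |G/G'| = 16/4 = 4 is the order of the abelianisation.

Answer: 4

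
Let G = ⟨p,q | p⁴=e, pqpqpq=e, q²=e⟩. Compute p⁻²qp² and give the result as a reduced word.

Multiply left to right, reducing at each step:
  (p²) · q = p²q
  (p²q) · p² = p²qp²

Answer: p²qp²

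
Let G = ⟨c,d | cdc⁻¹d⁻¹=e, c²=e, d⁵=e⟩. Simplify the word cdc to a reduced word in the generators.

Multiply left to right, reducing at each step:
  c · d = cd
  (cd) · c = d

Answer: d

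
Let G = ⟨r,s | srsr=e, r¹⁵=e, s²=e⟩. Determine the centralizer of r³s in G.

⟨r³s⟩ ⊆ C_G(r³s) since powers of r³s commute with r³s; so |C_G(r³s)| ≥ |⟨r³s⟩| = 2.
By orbit–stabilizer, |C_G(r³s)| = |G| / |conj. class of r³s| = 30 / 15 = 2.
The 2 elements commuting with r³s are {e, r³s}.

Answer: {e, r³s}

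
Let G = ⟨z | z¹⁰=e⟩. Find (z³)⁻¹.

The order of (z³) is 10 (smallest k with (z³)ᵏ = e), so (z³)⁻¹ = (z³)⁹ = z⁷.
Check: (z³) · (z⁷) → (z³) · z⁷ = e, giving e as required.

Answer: z⁷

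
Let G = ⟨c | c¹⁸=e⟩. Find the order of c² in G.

Compute successive powers until reaching e:
  (c²)¹ = c², (c²)² = c⁴, (c²)³ = c⁶, (c²)⁴ = c⁸, (c²)⁵ = c¹⁰, (c²)⁶ = c¹², (c²)⁷ = c¹⁴, (c²)⁸ = c¹⁶, (c²)⁹ = e.
The smallest positive k with (c²)ᵏ = e is 9.

Answer: 9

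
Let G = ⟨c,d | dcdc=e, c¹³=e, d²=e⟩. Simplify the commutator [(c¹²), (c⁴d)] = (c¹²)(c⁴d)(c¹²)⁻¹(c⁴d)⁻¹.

[(c¹²), (c⁴d)] = (c¹²)·(c⁴d)·(c¹²)⁻¹·(c⁴d)⁻¹.
  (c¹²) · (c⁴d) = c³d
  (c³d) · c = c²d
  (c²d) · (c⁴d) = c¹¹

Answer: c¹¹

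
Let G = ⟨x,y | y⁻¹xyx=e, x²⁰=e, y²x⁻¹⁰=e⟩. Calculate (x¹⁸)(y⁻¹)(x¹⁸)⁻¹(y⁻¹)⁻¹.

[(x¹⁸), (y⁻¹)] = (x¹⁸)·(y⁻¹)·(x¹⁸)⁻¹·(y⁻¹)⁻¹.
  (x¹⁸) · (y⁻¹) = x⁸y
  (x⁸y) · (x²) = x⁶y
  (x⁶y) · y = x¹⁶

Answer: x¹⁶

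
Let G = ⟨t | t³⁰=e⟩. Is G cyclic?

|G| = 30. The element t has order 30 (its powers give 30 distinct elements), so ⟨t⟩ = G and G is cyclic.

Answer: Yes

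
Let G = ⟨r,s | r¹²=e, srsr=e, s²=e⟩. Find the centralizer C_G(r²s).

⟨r²s⟩ ⊆ C_G(r²s) since powers of r²s commute with r²s; so |C_G(r²s)| ≥ |⟨r²s⟩| = 2.
By orbit–stabilizer, |C_G(r²s)| = |G| / |conj. class of r²s| = 24 / 6 = 4.
The 4 elements commuting with r²s are {e, r⁶, r²s, r⁸s}.

Answer: {e, r⁶, r²s, r⁸s}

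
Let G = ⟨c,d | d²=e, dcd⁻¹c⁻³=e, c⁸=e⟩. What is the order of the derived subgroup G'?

G' = [G, G] is generated by all commutators. The generator-pair commutators are: [c, d] = c⁶.
The subgroup they normally generate is {e, c², c⁴, c⁶}, of order 4.
Check: |G/G'| = 16/4 = 4 is the order of the abelianisation.

Answer: 4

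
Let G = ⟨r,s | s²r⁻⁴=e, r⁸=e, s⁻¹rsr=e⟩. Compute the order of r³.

Compute successive powers until reaching e:
  (r³)¹ = r³, (r³)² = r⁶, (r³)³ = r, (r³)⁴ = r⁴, (r³)⁵ = r⁷, (r³)⁶ = r², (r³)⁷ = r⁵, (r³)⁸ = e.
The smallest positive k with (r³)ᵏ = e is 8.

Answer: 8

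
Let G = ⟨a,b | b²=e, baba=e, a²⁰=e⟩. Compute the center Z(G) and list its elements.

An element z ∈ Z(G) iff z commutes with every generator.
For example a¹⁰ is central: (a¹⁰)·a = a¹¹ = a·(a¹⁰); (a¹⁰)·b = a¹⁰b = b·(a¹⁰).
Whereas a ∉ Z(G) since a·b = ab ≠ a¹⁹b = b·a.
Checking each of the 40 elements this way gives Z(G) = {e, a¹⁰}, of order 2.

Answer: {e, a¹⁰}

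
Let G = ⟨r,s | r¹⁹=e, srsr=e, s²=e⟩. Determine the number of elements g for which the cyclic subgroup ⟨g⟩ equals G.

⟨g⟩ = G would require ord(g) = |G| = 38, but the maximum element order in G is 19 < 38. So G is not cyclic and no single element generates it: the count is 0.

Answer: 0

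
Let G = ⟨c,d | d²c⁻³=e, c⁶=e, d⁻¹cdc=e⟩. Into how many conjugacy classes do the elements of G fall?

The conjugacy classes (representative and size) are:
  [e] (size 1), [c] (size 2), [c²] (size 2), [c³] (size 1), [cd⁻¹] (size 3), [c²d⁻¹] (size 3).
Class equation: 1 + 2 + 2 + 1 + 3 + 3 = 12 = |G|. So G has 6 conjugacy classes.

Answer: 6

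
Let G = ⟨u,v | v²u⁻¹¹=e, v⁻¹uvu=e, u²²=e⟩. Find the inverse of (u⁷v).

The order of (u⁷v) is 4 (smallest k with (u⁷v)ᵏ = e), so (u⁷v)⁻¹ = (u⁷v)³ = u⁷v⁻¹.
Check: (u⁷v) · (u⁷v⁻¹) → (u⁷v) · u⁷ = v;   v · v⁻¹ = e, giving e as required.

Answer: u⁷v⁻¹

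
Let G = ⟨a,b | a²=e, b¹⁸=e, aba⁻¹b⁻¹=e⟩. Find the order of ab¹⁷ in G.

Compute successive powers until reaching e:
  (ab¹⁷)¹ = ab¹⁷, (ab¹⁷)² = b¹⁶, (ab¹⁷)³ = ab¹⁵, (ab¹⁷)⁴ = b¹⁴, (ab¹⁷)⁵ = ab¹³, (ab¹⁷)⁶ = b¹², (ab¹⁷)⁷ = ab¹¹, (ab¹⁷)⁸ = b¹⁰, (ab¹⁷)⁹ = ab⁹, (ab¹⁷)¹⁰ = b⁸, (ab¹⁷)¹¹ = ab⁷, (ab¹⁷)¹² = b⁶, (ab¹⁷)¹³ = ab⁵, (ab¹⁷)¹⁴ = b⁴, (ab¹⁷)¹⁵ = ab³, (ab¹⁷)¹⁶ = b², (ab¹⁷)¹⁷ = ab, (ab¹⁷)¹⁸ = e.
The smallest positive k with (ab¹⁷)ᵏ = e is 18.

Answer: 18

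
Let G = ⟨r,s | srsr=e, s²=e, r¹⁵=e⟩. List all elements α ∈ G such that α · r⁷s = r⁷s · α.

⟨r⁷s⟩ ⊆ C_G(r⁷s) since powers of r⁷s commute with r⁷s; so |C_G(r⁷s)| ≥ |⟨r⁷s⟩| = 2.
By orbit–stabilizer, |C_G(r⁷s)| = |G| / |conj. class of r⁷s| = 30 / 15 = 2.
The 2 elements commuting with r⁷s are {e, r⁷s}.

Answer: {e, r⁷s}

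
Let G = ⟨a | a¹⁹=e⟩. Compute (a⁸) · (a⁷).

Compute (a⁸) · (a⁷) by multiplying left to right and reducing via the relations at each step:
  (a⁸) · a⁷ = a¹⁵

Answer: a¹⁵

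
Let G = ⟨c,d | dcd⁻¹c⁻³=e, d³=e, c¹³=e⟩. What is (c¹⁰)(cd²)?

Compute (c¹⁰) · (cd²) by multiplying left to right and reducing via the relations at each step:
  (c¹⁰) · c = c¹¹
  (c¹¹) · d² = c¹¹d²

Answer: c¹¹d²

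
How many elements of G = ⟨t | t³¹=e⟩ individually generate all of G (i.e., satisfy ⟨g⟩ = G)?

G is cyclic of order 31. An element generates G iff its order is 31, and a cyclic group of order 31 has exactly φ(31) = 30 such elements.

Answer: 30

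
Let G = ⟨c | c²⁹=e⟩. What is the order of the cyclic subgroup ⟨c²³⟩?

|⟨c²³⟩| equals the order of c²³. Compute successive powers until reaching e:
  (c²³)¹ = c²³, (c²³)² = c¹⁷, (c²³)³ = c¹¹, (c²³)⁴ = c⁵, (c²³)⁵ = c²⁸, (c²³)⁶ = c²², (c²³)⁷ = c¹⁶, (c²³)⁸ = c¹⁰, (c²³)⁹ = c⁴, (c²³)¹⁰ = c²⁷, (c²³)¹¹ = c²¹, (c²³)¹² = c¹⁵, (c²³)¹³ = c⁹, (c²³)¹⁴ = c³, (c²³)¹⁵ = c²⁶, (c²³)¹⁶ = c²⁰, (c²³)¹⁷ = c¹⁴, (c²³)¹⁸ = c⁸, (c²³)¹⁹ = c², (c²³)²⁰ = c²⁵, (c²³)²¹ = c¹⁹, (c²³)²² = c¹³, (c²³)²³ = c⁷, (c²³)²⁴ = c, (c²³)²⁵ = c²⁴, (c²³)²⁶ = c¹⁸, (c²³)²⁷ = c¹², (c²³)²⁸ = c⁶, (c²³)²⁹ = e.
The smallest positive k with (c²³)ᵏ = e is 29, so |⟨c²³⟩| = 29.

Answer: 29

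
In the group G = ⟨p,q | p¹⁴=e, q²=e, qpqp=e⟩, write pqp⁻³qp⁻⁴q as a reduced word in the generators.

Multiply left to right, reducing at each step:
  p · q = pq
  (pq) · p⁻³ = p⁴q
  (p⁴q) · q = p⁴
  (p⁴) · p⁻⁴ = e
  e · q = q

Answer: q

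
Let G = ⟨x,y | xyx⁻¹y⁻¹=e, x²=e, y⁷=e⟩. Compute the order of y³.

Compute successive powers until reaching e:
  (y³)¹ = y³, (y³)² = y⁶, (y³)³ = y², (y³)⁴ = y⁵, (y³)⁵ = y, (y³)⁶ = y⁴, (y³)⁷ = e.
The smallest positive k with (y³)ᵏ = e is 7.

Answer: 7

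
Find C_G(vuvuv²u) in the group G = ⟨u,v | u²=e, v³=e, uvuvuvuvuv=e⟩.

⟨vuvuv²u⟩ ⊆ C_G(vuvuv²u) since powers of vuvuv²u commute with vuvuv²u; so |C_G(vuvuv²u)| ≥ |⟨vuvuv²u⟩| = 3.
By orbit–stabilizer, |C_G(vuvuv²u)| = |G| / |conj. class of vuvuv²u| = 60 / 20 = 3.
The 3 elements commuting with vuvuv²u are {e, uvuv²uv², vuvuv²u}.

Answer: {e, uvuv²uv², vuvuv²u}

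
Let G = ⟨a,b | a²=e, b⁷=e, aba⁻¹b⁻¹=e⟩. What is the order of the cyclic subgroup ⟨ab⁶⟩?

|⟨ab⁶⟩| equals the order of ab⁶. Compute successive powers until reaching e:
  (ab⁶)¹ = ab⁶, (ab⁶)² = b⁵, (ab⁶)³ = ab⁴, (ab⁶)⁴ = b³, (ab⁶)⁵ = ab², (ab⁶)⁶ = b, (ab⁶)⁷ = a, (ab⁶)⁸ = b⁶, (ab⁶)⁹ = ab⁵, (ab⁶)¹⁰ = b⁴, (ab⁶)¹¹ = ab³, (ab⁶)¹² = b², (ab⁶)¹³ = ab, (ab⁶)¹⁴ = e.
The smallest positive k with (ab⁶)ᵏ = e is 14, so |⟨ab⁶⟩| = 14.

Answer: 14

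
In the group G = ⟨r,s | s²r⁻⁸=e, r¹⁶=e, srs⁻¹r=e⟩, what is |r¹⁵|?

Compute successive powers until reaching e:
  (r¹⁵)¹ = r¹⁵, (r¹⁵)² = r¹⁴, (r¹⁵)³ = r¹³, (r¹⁵)⁴ = r¹², (r¹⁵)⁵ = r¹¹, (r¹⁵)⁶ = r¹⁰, (r¹⁵)⁷ = r⁹, (r¹⁵)⁸ = r⁸, (r¹⁵)⁹ = r⁷, (r¹⁵)¹⁰ = r⁶, (r¹⁵)¹¹ = r⁵, (r¹⁵)¹² = r⁴, (r¹⁵)¹³ = r³, (r¹⁵)¹⁴ = r², (r¹⁵)¹⁵ = r, (r¹⁵)¹⁶ = e.
The smallest positive k with (r¹⁵)ᵏ = e is 16.

Answer: 16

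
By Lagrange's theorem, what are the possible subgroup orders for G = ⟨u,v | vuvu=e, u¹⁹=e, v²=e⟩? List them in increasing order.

|G| = 38 = 2 · 19. By Lagrange's theorem the order of any subgroup divides 38; the divisors of 38 are 1, 2, 19, 38.

Answer: 1, 2, 19, 38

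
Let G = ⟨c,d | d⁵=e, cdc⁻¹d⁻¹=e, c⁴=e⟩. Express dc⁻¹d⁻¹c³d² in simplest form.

Multiply left to right, reducing at each step:
  d · c⁻¹ = c³d
  (c³d) · d⁻¹ = c³
  (c³) · c³ = c²
  (c²) · d² = c²d²

Answer: c²d²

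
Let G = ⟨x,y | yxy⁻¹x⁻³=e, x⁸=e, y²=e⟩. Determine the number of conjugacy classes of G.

The conjugacy classes (representative and size) are:
  [e] (size 1), [x³] (size 2), [x²] (size 2), [x⁴] (size 1), [x⁵] (size 2), [x⁴y] (size 4), [xy] (size 4).
Class equation: 1 + 2 + 2 + 1 + 2 + 4 + 4 = 16 = |G|. So G has 7 conjugacy classes.

Answer: 7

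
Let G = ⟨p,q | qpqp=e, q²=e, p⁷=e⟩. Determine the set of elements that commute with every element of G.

An element z ∈ Z(G) iff z commutes with every generator.
For example e is central: e·p = p = p·e; e·q = q = q·e.
Whereas p ∉ Z(G) since p·q = pq ≠ p⁶q = q·p.
Checking each of the 14 elements this way gives Z(G) = {e}, of order 1.

Answer: {e}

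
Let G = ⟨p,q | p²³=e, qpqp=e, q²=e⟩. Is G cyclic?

Every cyclic group is abelian. But p·q = pq while q·p = p²²q, so p·q ≠ q·p and G is not abelian. Hence G is not cyclic.

Answer: No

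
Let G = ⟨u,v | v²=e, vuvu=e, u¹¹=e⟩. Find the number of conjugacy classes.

The conjugacy classes (representative and size) are:
  [e] (size 1), [u¹⁰] (size 2), [u²] (size 2), [u³] (size 2), [u⁷] (size 2), [u⁶] (size 2), [u²v] (size 11).
Class equation: 1 + 2 + 2 + 2 + 2 + 2 + 11 = 22 = |G|. So G has 7 conjugacy classes.

Answer: 7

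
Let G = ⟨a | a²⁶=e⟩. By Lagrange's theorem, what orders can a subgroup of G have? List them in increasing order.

|G| = 26 = 2 · 13. By Lagrange's theorem the order of any subgroup divides 26; the divisors of 26 are 1, 2, 13, 26.

Answer: 1, 2, 13, 26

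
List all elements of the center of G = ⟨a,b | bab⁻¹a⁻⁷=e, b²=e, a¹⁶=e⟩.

An element z ∈ Z(G) iff z commutes with every generator.
For example a⁸ is central: (a⁸)·a = a⁹ = a·(a⁸); (a⁸)·b = a⁸b = b·(a⁸).
Whereas a ∉ Z(G) since a·b = ab ≠ a⁷b = b·a.
Checking each of the 32 elements this way gives Z(G) = {e, a⁸}, of order 2.

Answer: {e, a⁸}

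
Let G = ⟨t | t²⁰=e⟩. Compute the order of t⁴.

Compute successive powers until reaching e:
  (t⁴)¹ = t⁴, (t⁴)² = t⁸, (t⁴)³ = t¹², (t⁴)⁴ = t¹⁶, (t⁴)⁵ = e.
The smallest positive k with (t⁴)ᵏ = e is 5.

Answer: 5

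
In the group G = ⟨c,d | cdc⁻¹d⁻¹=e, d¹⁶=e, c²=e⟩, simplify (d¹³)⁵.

Compute successive powers of (d¹³), reducing at each step:
  (d¹³)²: (d¹³) · d¹³ = d¹⁰
  (d¹³)³: (d¹⁰) · d¹³ = d⁷
  (d¹³)⁴: (d⁷) · d¹³ = d⁴
  (d¹³)⁵: (d⁴) · d¹³ = d

Answer: d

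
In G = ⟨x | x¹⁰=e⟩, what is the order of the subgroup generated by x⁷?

|⟨x⁷⟩| equals the order of x⁷. Compute successive powers until reaching e:
  (x⁷)¹ = x⁷, (x⁷)² = x⁴, (x⁷)³ = x, (x⁷)⁴ = x⁸, (x⁷)⁵ = x⁵, (x⁷)⁶ = x², (x⁷)⁷ = x⁹, (x⁷)⁸ = x⁶, (x⁷)⁹ = x³, (x⁷)¹⁰ = e.
The smallest positive k with (x⁷)ᵏ = e is 10, so |⟨x⁷⟩| = 10.

Answer: 10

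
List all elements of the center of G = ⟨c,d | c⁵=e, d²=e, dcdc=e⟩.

An element z ∈ Z(G) iff z commutes with every generator.
For example e is central: e·c = c = c·e; e·d = d = d·e.
Whereas c ∉ Z(G) since c·d = cd ≠ c⁴d = d·c.
Checking each of the 10 elements this way gives Z(G) = {e}, of order 1.

Answer: {e}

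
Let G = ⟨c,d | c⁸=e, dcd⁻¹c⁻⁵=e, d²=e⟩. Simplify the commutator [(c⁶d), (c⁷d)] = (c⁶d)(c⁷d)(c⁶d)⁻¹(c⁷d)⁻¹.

[(c⁶d), (c⁷d)] = (c⁶d)·(c⁷d)·(c⁶d)⁻¹·(c⁷d)⁻¹.
  (c⁶d) · (c⁷d) = c
  c · (c²d) = c³d
  (c³d) · (c⁵d) = c⁴

Answer: c⁴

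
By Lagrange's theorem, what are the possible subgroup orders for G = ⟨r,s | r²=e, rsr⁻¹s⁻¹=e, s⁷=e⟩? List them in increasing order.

|G| = 14 = 2 · 7. By Lagrange's theorem the order of any subgroup divides 14; the divisors of 14 are 1, 2, 7, 14.

Answer: 1, 2, 7, 14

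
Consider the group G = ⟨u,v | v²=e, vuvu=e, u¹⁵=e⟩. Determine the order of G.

Enumerate words in the generators, reducing via the relations: the distinct elements are
  {e, u, v, uv, u², u³, u⁴, u⁵, u⁶, u⁷, u⁸, u⁹, u²v, u³v, u¹², u¹³, u¹¹, u¹⁰, u¹⁴, u⁴v, u⁵v, u⁶v, u⁷v, u⁸v, u⁹v, u¹²v, u¹³v, u¹¹v, u¹⁰v, u¹⁴v}.
No further products give new elements, so |G| = 30.

Answer: 30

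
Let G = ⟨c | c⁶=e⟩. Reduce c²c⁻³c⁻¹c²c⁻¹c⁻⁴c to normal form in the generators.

Multiply left to right, reducing at each step:
  (c²) · c⁻³ = c⁵
  (c⁵) · c⁻¹ = c⁴
  (c⁴) · c² = e
  e · c⁻¹ = c⁵
  (c⁵) · c⁻⁴ = c
  c · c = c²

Answer: c²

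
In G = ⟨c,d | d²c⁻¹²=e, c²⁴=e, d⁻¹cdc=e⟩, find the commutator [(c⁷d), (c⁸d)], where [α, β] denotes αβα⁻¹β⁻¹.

[(c⁷d), (c⁸d)] = (c⁷d)·(c⁸d)·(c⁷d)⁻¹·(c⁸d)⁻¹.
  (c⁷d) · (c⁸d) = c¹¹
  (c¹¹) · (c⁷d⁻¹) = c⁶d
  (c⁶d) · (c⁸d⁻¹) = c²²

Answer: c²²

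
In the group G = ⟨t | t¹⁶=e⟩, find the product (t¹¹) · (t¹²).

Compute (t¹¹) · (t¹²) by multiplying left to right and reducing via the relations at each step:
  (t¹¹) · t¹² = t⁷

Answer: t⁷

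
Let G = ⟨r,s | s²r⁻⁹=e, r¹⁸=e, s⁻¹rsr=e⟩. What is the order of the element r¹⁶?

Compute successive powers until reaching e:
  (r¹⁶)¹ = r¹⁶, (r¹⁶)² = r¹⁴, (r¹⁶)³ = r¹², (r¹⁶)⁴ = r¹⁰, (r¹⁶)⁵ = r⁸, (r¹⁶)⁶ = r⁶, (r¹⁶)⁷ = r⁴, (r¹⁶)⁸ = r², (r¹⁶)⁹ = e.
The smallest positive k with (r¹⁶)ᵏ = e is 9.

Answer: 9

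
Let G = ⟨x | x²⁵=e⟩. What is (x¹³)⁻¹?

The order of (x¹³) is 25 (smallest k with (x¹³)ᵏ = e), so (x¹³)⁻¹ = (x¹³)²⁴ = x¹².
Check: (x¹³) · (x¹²) → (x¹³) · x¹² = e, giving e as required.

Answer: x¹²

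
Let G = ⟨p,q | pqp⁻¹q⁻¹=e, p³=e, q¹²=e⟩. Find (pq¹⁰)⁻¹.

The order of (pq¹⁰) is 6 (smallest k with (pq¹⁰)ᵏ = e), so (pq¹⁰)⁻¹ = (pq¹⁰)⁵ = p²q².
Check: (pq¹⁰) · (p²q²) → (pq¹⁰) · p² = q¹⁰;   (q¹⁰) · q² = e, giving e as required.

Answer: p²q²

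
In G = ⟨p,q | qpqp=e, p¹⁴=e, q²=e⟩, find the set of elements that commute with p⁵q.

⟨p⁵q⟩ ⊆ C_G(p⁵q) since powers of p⁵q commute with p⁵q; so |C_G(p⁵q)| ≥ |⟨p⁵q⟩| = 2.
By orbit–stabilizer, |C_G(p⁵q)| = |G| / |conj. class of p⁵q| = 28 / 7 = 4.
The 4 elements commuting with p⁵q are {e, p⁷, p⁵q, p¹²q}.

Answer: {e, p⁷, p⁵q, p¹²q}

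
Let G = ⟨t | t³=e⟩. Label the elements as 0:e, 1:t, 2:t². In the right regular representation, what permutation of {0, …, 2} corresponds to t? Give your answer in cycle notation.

(0 1 2)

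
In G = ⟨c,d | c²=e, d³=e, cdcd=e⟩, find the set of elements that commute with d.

⟨d⟩ ⊆ C_G(d) since powers of d commute with d; so |C_G(d)| ≥ |⟨d⟩| = 3.
By orbit–stabilizer, |C_G(d)| = |G| / |conj. class of d| = 6 / 2 = 3.
The 3 elements commuting with d are {e, d, d²}.

Answer: {e, d, d²}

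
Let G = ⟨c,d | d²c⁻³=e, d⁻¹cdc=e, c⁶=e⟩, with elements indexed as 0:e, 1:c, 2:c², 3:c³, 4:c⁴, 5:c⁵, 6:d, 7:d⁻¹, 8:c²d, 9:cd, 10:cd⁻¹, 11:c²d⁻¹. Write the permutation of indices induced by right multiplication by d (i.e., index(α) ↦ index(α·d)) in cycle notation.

(0 6 3 7)(1 9 4 10)(2 8 5 11)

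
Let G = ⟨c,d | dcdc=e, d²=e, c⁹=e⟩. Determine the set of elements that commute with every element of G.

An element z ∈ Z(G) iff z commutes with every generator.
For example e is central: e·c = c = c·e; e·d = d = d·e.
Whereas c ∉ Z(G) since c·d = cd ≠ c⁸d = d·c.
Checking each of the 18 elements this way gives Z(G) = {e}, of order 1.

Answer: {e}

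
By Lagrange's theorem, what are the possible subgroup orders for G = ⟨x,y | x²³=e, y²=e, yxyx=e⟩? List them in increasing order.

|G| = 46 = 2 · 23. By Lagrange's theorem the order of any subgroup divides 46; the divisors of 46 are 1, 2, 23, 46.

Answer: 1, 2, 23, 46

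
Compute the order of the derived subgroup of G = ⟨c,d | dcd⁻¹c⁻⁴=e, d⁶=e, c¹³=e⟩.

G' = [G, G] is generated by all commutators. The generator-pair commutators are: [c, d] = c¹⁰.
The subgroup they normally generate is {e, c, c², c³, c⁴, c⁵, c⁶, c⁷, c⁸, c⁹, c¹⁰, c¹¹, c¹²}, of order 13.
Check: |G/G'| = 78/13 = 6 is the order of the abelianisation.

Answer: 13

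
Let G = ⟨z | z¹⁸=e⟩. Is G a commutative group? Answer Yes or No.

G has a single generator, so G is cyclic and hence abelian.

Answer: Yes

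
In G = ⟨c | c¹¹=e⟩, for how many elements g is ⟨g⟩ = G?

G is cyclic of order 11. An element generates G iff its order is 11, and a cyclic group of order 11 has exactly φ(11) = 10 such elements.

Answer: 10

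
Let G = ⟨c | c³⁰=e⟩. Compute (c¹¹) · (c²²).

Compute (c¹¹) · (c²²) by multiplying left to right and reducing via the relations at each step:
  (c¹¹) · c²² = c³

Answer: c³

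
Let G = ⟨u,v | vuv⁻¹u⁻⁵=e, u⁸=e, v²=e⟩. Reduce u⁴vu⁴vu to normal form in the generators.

Multiply left to right, reducing at each step:
  (u⁴) · v = u⁴v
  (u⁴v) · u⁴ = v
  v · v = e
  e · u = u

Answer: u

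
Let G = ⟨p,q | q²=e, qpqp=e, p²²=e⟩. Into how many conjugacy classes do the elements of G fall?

The conjugacy classes (representative and size) are:
  [e] (size 1), [p] (size 2), [p²] (size 2), [p¹⁹] (size 2), [p⁴] (size 2), [p⁵] (size 2), [p⁶] (size 2), [p⁷] (size 2), [p⁸] (size 2), [p¹³] (size 2), [p¹⁰] (size 2), [p¹¹] (size 1), [p⁶q] (size 11), [pq] (size 11).
Class equation: 1 + 2 + 2 + 2 + 2 + 2 + 2 + 2 + 2 + 2 + 2 + 1 + 11 + 11 = 44 = |G|. So G has 14 conjugacy classes.

Answer: 14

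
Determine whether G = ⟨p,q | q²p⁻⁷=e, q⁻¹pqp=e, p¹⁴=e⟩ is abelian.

p·q = pq but q·p = p⁶q⁻¹, so p·q ≠ q·p and G is not abelian.

Answer: No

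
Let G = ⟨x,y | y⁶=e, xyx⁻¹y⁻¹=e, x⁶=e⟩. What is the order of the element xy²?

Compute successive powers until reaching e:
  (xy²)¹ = xy², (xy²)² = x²y⁴, (xy²)³ = x³, (xy²)⁴ = x⁴y², (xy²)⁵ = x⁵y⁴, (xy²)⁶ = e.
The smallest positive k with (xy²)ᵏ = e is 6.

Answer: 6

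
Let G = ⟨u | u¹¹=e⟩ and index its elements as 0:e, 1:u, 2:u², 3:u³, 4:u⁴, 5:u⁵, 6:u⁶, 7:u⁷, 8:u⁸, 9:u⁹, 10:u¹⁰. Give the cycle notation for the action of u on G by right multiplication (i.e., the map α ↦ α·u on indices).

(0 1 2 3 4 5 6 7 8 9 10)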